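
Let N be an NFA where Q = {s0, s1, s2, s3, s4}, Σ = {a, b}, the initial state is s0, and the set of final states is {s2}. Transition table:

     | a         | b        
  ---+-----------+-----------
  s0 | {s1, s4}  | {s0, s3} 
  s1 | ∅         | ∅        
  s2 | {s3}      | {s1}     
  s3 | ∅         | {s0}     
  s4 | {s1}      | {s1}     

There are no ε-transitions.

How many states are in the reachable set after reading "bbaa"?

1

Start in {s0}.
Read 'b': {s0} → {s0, s3}.
Read 'b': {s0, s3} → {s0, s3}.
Read 'a': {s0, s3} → {s1, s4}.
Read 'a': {s1, s4} → {s1}.
That set has 1 state.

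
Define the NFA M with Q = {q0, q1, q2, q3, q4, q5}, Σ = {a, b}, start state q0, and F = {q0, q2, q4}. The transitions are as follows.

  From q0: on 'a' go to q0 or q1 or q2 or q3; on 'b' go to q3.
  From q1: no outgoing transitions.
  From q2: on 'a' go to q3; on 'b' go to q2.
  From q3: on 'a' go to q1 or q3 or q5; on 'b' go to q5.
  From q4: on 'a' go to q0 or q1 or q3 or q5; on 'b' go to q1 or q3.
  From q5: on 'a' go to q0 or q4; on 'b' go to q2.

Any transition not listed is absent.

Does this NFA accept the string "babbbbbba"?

No

Start in {q0}.
Read 'b': q0→{q3}; now {q3}.
Read 'a': q3→{q1, q3, q5}; now {q1, q3, q5}.
Read 'b': q1→∅, q3→{q5}, q5→{q2}; now {q2, q5}.
Read 'b': q2→{q2}, q5→{q2}; now {q2}.
Read 'b': q2→{q2}; now {q2}.
Read 'b': q2→{q2}; now {q2}.
Read 'b': q2→{q2}; now {q2}.
Read 'b': q2→{q2}; now {q2}.
Read 'a': q2→{q3}; now {q3}.
The final set {q3} contains no accepting state.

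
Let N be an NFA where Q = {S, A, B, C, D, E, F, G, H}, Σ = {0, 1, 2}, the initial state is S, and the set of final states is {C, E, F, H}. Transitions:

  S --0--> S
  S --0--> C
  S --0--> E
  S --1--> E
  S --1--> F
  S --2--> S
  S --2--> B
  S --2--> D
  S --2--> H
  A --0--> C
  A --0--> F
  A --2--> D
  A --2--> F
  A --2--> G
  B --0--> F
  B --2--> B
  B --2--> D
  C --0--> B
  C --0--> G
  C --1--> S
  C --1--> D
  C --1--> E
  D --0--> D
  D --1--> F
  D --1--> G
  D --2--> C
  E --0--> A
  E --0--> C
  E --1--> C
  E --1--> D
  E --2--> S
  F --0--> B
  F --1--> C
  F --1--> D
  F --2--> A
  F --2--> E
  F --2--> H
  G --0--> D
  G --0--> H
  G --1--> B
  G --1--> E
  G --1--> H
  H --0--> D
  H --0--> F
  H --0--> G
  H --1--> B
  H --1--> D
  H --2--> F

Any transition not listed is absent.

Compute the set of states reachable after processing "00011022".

{S, A, B, C, D, E, F, G, H}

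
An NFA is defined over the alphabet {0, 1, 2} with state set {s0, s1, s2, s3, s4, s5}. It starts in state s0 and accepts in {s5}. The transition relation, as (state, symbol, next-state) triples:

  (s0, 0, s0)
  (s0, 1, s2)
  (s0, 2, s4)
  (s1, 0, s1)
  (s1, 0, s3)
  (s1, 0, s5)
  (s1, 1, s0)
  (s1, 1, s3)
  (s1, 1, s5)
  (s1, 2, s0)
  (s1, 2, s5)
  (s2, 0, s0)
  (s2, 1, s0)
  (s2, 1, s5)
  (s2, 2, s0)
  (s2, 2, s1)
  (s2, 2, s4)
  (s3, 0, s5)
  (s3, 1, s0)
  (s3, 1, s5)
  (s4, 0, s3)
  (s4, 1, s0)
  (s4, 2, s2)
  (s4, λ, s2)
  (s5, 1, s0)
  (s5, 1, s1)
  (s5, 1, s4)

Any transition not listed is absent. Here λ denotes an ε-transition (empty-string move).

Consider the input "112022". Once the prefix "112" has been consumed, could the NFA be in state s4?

Start in {s0}.
Read '1': s0→{s2}; now {s2}.
Read '1': s2→{s0, s5}; now {s0, s5}.
Read '2': s0→{s4}, s5→∅; union {s4}; ε-closure = {s2, s4}.
State s4 is in {s2, s4}.

Yes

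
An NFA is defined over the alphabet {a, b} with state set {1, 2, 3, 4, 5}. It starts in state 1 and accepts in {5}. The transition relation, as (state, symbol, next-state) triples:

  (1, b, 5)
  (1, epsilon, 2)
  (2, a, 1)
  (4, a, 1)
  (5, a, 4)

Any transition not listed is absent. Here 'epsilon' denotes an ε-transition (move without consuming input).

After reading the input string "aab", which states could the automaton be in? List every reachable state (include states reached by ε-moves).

Start: ε-closure({1}) = {1, 2}.
Read 'a': {1, 2} → {1, 2}.
Read 'a': {1, 2} → {1, 2}.
Read 'b': {1, 2} → {5}.

{5}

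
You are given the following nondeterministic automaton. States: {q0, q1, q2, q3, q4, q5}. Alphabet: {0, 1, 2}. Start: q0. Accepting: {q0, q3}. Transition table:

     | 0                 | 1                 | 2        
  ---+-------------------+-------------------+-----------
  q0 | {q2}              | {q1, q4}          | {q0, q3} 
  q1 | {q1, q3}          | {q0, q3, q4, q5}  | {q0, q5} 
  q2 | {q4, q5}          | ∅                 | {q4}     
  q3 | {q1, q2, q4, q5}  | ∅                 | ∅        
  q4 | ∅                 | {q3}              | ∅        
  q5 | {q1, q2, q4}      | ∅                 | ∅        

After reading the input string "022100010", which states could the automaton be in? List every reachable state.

Start in {q0}.
Read '0': {q0} → {q2}.
Read '2': {q2} → {q4}.
Read '2': {q4} → ∅.
The set is empty and remains empty for the remaining 6 symbols.

∅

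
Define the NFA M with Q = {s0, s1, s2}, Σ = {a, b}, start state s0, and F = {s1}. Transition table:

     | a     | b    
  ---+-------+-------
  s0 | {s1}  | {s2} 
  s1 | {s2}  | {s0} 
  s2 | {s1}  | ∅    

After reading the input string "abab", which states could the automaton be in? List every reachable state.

{s0}

Start in {s0}.
Read 'a': s0→{s1}; now {s1}.
Read 'b': s1→{s0}; now {s0}.
Read 'a': s0→{s1}; now {s1}.
Read 'b': s1→{s0}; now {s0}.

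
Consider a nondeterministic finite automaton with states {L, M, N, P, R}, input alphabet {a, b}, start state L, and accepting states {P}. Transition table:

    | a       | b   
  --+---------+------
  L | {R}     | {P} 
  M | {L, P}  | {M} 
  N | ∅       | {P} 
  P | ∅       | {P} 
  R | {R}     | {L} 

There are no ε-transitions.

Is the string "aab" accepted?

No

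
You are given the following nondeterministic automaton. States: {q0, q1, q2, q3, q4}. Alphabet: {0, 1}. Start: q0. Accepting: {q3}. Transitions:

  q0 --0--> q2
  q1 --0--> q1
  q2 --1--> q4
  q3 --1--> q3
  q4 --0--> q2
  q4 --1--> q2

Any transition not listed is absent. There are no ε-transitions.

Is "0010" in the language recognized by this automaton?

No

Start in {q0}.
Read '0': q0→{q2}; now {q2}.
Read '0': q2→∅; now ∅.
The set is empty and remains empty for the remaining 2 symbols.
The final set ∅ contains no accepting state.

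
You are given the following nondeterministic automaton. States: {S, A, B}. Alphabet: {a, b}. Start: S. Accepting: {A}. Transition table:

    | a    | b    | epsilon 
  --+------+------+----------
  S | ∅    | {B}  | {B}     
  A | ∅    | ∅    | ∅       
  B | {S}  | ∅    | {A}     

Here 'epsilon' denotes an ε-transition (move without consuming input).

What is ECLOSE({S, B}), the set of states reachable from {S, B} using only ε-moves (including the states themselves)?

Begin with {S, B}.
ε-move B → A; add A.

{S, A, B}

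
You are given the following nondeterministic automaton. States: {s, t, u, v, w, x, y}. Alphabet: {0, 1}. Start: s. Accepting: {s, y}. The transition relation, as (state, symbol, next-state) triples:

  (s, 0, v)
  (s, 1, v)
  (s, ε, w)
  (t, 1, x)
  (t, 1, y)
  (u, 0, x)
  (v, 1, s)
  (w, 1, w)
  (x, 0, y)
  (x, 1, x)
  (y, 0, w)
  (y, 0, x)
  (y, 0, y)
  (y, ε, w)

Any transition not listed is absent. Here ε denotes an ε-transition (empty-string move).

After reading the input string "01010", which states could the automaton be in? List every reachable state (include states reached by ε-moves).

Start: ε-closure({s}) = {s, w}.
Read '0': s→{v}, w→∅; now {v}.
Read '1': v→{s}; union {s}; ε-closure = {s, w}.
Read '0': s→{v}, w→∅; now {v}.
Read '1': v→{s}; union {s}; ε-closure = {s, w}.
Read '0': s→{v}, w→∅; now {v}.

{v}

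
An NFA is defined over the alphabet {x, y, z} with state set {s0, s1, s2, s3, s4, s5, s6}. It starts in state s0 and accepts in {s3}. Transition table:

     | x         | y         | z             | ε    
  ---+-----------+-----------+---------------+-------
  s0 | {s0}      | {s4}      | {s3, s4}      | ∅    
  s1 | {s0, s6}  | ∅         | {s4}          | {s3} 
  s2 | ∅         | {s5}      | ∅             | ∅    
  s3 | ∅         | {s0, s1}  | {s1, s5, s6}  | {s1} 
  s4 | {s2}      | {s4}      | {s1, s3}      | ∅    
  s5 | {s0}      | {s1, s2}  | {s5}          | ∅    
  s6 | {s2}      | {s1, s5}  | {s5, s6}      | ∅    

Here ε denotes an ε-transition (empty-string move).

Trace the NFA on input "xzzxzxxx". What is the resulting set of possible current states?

{s0}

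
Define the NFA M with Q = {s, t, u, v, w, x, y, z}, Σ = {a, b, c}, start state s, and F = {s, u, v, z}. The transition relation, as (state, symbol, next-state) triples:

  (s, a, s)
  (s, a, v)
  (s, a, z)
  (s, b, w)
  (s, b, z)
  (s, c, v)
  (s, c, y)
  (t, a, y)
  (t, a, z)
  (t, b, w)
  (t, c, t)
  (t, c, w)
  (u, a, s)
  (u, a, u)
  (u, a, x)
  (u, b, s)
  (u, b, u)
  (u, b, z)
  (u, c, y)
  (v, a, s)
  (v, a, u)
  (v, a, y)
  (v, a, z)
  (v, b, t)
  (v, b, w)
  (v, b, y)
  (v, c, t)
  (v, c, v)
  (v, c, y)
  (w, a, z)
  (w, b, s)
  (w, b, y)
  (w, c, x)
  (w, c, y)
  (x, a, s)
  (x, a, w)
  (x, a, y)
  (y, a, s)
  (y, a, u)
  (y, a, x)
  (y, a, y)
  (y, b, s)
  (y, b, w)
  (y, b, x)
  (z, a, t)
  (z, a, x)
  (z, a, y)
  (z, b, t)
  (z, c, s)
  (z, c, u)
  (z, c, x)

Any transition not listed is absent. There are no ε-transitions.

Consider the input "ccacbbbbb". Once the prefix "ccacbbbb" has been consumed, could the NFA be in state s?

Yes

Start in {s}.
Read 'c': s→{v, y}; now {v, y}.
Read 'c': v→{t, v, y}, y→∅; now {t, v, y}.
Read 'a': t→{y, z}, v→{s, u, y, z}, y→{s, u, x, y}; now {s, u, x, y, z}.
Read 'c': s→{v, y}, u→{y}, x→∅, y→∅, z→{s, u, x}; now {s, u, v, x, y}.
Read 'b': s→{w, z}, u→{s, u, z}, v→{t, w, y}, x→∅, y→{s, w, x}; now {s, t, u, w, x, y, z}.
Read 'b': s→{w, z}, t→{w}, u→{s, u, z}, w→{s, y}, x→∅, y→{s, w, x}, z→{t}; now {s, t, u, w, x, y, z}.
Read 'b': s→{w, z}, t→{w}, u→{s, u, z}, w→{s, y}, x→∅, y→{s, w, x}, z→{t}; now {s, t, u, w, x, y, z}.
Read 'b': s→{w, z}, t→{w}, u→{s, u, z}, w→{s, y}, x→∅, y→{s, w, x}, z→{t}; now {s, t, u, w, x, y, z}.
State s is in {s, t, u, w, x, y, z}.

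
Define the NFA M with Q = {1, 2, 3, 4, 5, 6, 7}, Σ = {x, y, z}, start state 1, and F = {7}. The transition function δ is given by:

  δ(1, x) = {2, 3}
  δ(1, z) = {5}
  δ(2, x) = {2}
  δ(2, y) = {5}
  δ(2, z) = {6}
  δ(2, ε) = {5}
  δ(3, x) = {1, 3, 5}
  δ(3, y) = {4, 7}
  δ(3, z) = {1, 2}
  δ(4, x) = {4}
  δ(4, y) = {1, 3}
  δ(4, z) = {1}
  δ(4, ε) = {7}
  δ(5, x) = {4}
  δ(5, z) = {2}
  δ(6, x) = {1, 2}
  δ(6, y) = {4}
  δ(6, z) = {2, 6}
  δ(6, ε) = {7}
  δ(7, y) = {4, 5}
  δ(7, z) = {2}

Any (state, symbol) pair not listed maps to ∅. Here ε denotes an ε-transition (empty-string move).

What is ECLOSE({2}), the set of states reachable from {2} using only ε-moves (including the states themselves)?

Begin with {2}.
ε-move 2 → 5; add 5.

{2, 5}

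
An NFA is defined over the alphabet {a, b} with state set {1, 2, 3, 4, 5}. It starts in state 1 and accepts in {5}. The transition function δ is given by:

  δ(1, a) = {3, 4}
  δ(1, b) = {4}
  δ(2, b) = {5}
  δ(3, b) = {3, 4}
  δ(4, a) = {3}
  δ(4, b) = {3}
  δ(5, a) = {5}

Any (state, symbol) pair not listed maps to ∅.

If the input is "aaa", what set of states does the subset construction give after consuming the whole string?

∅

Start in {1}.
Read 'a': {1} → {3, 4}.
Read 'a': {3, 4} → {3}.
Read 'a': {3} → ∅.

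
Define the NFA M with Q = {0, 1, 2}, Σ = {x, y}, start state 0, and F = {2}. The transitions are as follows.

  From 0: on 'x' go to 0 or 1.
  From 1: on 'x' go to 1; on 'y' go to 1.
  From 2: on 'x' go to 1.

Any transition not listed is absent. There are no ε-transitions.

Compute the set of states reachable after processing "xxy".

Start in {0}.
Read 'x': 0→{0, 1}; now {0, 1}.
Read 'x': 0→{0, 1}, 1→{1}; now {0, 1}.
Read 'y': 0→∅, 1→{1}; now {1}.

{1}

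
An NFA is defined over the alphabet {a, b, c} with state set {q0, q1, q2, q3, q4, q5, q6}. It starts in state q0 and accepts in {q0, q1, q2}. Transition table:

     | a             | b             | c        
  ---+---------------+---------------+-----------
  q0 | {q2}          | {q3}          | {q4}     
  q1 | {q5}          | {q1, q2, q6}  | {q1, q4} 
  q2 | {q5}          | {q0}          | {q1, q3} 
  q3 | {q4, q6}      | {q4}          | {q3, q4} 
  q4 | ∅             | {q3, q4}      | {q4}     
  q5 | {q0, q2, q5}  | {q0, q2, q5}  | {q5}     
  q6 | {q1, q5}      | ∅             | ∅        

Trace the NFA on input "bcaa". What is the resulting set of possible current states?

{q1, q5}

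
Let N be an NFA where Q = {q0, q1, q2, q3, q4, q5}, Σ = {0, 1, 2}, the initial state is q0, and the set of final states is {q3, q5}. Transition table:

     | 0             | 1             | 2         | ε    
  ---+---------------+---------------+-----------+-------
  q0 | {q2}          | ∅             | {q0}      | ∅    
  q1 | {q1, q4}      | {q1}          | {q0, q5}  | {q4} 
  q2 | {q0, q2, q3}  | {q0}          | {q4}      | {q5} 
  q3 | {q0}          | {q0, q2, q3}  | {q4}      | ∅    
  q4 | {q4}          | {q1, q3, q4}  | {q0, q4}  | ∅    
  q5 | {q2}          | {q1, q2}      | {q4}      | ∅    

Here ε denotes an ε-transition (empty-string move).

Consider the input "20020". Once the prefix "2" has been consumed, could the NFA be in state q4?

No

Start in {q0}.
Read '2': {q0} → {q0}.
State q4 is not in {q0}.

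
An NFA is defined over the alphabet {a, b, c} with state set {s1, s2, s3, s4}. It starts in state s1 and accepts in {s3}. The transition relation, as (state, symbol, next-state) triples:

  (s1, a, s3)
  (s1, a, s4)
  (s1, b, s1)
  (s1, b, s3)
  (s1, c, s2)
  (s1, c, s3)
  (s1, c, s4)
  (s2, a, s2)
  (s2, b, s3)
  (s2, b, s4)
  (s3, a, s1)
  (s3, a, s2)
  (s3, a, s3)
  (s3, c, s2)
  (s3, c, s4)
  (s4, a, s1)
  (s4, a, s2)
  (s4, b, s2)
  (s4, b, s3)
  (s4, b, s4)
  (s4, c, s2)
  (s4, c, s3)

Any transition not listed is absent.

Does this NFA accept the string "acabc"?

Start in {s1}.
Read 'a': {s1} → {s3, s4}.
Read 'c': {s3, s4} → {s2, s3, s4}.
Read 'a': {s2, s3, s4} → {s1, s2, s3}.
Read 'b': {s1, s2, s3} → {s1, s3, s4}.
Read 'c': {s1, s3, s4} → {s2, s3, s4}.
The final set {s2, s3, s4} contains the accepting state s3.

Yes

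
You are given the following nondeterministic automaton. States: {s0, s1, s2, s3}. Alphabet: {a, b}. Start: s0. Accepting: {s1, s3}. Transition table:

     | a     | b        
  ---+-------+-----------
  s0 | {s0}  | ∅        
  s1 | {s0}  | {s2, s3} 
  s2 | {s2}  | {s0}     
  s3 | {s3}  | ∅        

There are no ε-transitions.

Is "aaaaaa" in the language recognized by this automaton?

No

Start in {s0}.
Read 'a': {s0} → {s0}.
Read 'a': {s0} → {s0}.
Read 'a': {s0} → {s0}.
Read 'a': {s0} → {s0}.
Read 'a': {s0} → {s0}.
Read 'a': {s0} → {s0}.
The final set {s0} contains no accepting state.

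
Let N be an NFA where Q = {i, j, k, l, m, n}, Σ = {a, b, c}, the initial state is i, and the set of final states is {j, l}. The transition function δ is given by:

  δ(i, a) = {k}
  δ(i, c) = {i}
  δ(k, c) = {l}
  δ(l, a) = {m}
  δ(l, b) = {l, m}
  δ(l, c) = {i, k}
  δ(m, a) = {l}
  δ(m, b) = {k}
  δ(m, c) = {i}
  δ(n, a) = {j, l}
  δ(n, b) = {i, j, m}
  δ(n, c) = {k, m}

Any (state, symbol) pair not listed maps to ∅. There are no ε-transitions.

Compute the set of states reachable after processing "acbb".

{k, l, m}

Start in {i}.
Read 'a': {i} → {k}.
Read 'c': {k} → {l}.
Read 'b': {l} → {l, m}.
Read 'b': {l, m} → {k, l, m}.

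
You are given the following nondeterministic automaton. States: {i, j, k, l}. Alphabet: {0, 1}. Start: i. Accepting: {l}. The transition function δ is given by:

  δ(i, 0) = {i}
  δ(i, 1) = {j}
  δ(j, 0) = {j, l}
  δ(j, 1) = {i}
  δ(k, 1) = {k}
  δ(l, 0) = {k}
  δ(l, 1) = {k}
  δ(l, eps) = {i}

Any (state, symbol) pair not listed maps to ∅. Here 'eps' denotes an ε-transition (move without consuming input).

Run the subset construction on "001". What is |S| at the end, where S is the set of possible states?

Start in {i}.
Read '0': i→{i}; now {i}.
Read '0': i→{i}; now {i}.
Read '1': i→{j}; now {j}.
That set has 1 state.

1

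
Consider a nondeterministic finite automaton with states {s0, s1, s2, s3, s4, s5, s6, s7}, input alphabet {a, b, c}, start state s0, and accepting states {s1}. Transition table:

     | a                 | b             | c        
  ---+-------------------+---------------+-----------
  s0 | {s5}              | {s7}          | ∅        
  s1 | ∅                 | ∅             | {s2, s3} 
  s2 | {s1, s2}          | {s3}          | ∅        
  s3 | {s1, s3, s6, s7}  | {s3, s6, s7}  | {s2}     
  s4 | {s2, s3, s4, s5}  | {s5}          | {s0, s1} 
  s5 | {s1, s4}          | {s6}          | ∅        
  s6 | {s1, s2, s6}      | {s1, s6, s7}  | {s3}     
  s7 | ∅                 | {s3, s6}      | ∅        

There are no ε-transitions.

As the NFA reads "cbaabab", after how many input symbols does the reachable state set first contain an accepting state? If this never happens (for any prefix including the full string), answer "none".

none

Start in {s0}.
Read 'c': {s0} → ∅.
The set is empty and remains empty for the remaining 6 symbols.
No reachable set along the way intersects F.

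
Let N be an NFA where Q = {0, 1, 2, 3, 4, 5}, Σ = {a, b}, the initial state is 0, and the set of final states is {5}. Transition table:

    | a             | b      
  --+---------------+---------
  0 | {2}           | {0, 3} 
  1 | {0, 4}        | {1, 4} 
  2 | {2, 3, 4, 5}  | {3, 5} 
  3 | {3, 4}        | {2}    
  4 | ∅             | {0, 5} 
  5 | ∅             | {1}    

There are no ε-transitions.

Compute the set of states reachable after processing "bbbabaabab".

{0, 1, 2, 3, 5}

Start in {0}.
Read 'b': 0→{0, 3}; now {0, 3}.
Read 'b': 0→{0, 3}, 3→{2}; now {0, 2, 3}.
Read 'b': 0→{0, 3}, 2→{3, 5}, 3→{2}; now {0, 2, 3, 5}.
Read 'a': 0→{2}, 2→{2, 3, 4, 5}, 3→{3, 4}, 5→∅; now {2, 3, 4, 5}.
Read 'b': 2→{3, 5}, 3→{2}, 4→{0, 5}, 5→{1}; now {0, 1, 2, 3, 5}.
Read 'a': 0→{2}, 1→{0, 4}, 2→{2, 3, 4, 5}, 3→{3, 4}, 5→∅; now {0, 2, 3, 4, 5}.
Read 'a': 0→{2}, 2→{2, 3, 4, 5}, 3→{3, 4}, 4→∅, 5→∅; now {2, 3, 4, 5}.
Read 'b': 2→{3, 5}, 3→{2}, 4→{0, 5}, 5→{1}; now {0, 1, 2, 3, 5}.
Read 'a': 0→{2}, 1→{0, 4}, 2→{2, 3, 4, 5}, 3→{3, 4}, 5→∅; now {0, 2, 3, 4, 5}.
Read 'b': 0→{0, 3}, 2→{3, 5}, 3→{2}, 4→{0, 5}, 5→{1}; now {0, 1, 2, 3, 5}.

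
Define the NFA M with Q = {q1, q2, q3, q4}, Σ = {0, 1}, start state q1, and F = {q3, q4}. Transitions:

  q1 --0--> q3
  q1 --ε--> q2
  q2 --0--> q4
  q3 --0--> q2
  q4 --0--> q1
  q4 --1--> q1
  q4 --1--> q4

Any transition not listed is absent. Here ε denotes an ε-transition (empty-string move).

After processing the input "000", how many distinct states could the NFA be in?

Start: ε-closure({q1}) = {q1, q2}.
Read '0': q1→{q3}, q2→{q4}; now {q3, q4}.
Read '0': q3→{q2}, q4→{q1}; now {q1, q2}.
Read '0': q1→{q3}, q2→{q4}; now {q3, q4}.
That set has 2 states.

2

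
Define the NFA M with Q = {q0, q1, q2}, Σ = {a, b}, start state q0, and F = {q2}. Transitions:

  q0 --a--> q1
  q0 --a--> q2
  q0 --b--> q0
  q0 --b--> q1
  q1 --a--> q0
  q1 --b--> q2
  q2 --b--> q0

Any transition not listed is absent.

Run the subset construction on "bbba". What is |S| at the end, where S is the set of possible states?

3

Start in {q0}.
Read 'b': {q0} → {q0, q1}.
Read 'b': {q0, q1} → {q0, q1, q2}.
Read 'b': {q0, q1, q2} → {q0, q1, q2}.
Read 'a': {q0, q1, q2} → {q0, q1, q2}.
That set has 3 states.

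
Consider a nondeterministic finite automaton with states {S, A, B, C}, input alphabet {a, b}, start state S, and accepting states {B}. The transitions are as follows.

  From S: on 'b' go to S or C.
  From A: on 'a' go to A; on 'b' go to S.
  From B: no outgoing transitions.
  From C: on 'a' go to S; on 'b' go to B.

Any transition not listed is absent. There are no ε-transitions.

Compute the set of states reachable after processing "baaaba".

∅

Start in {S}.
Read 'b': S→{S, C}; now {S, C}.
Read 'a': S→∅, C→{S}; now {S}.
Read 'a': S→∅; now ∅.
The set is empty and remains empty for the remaining 3 symbols.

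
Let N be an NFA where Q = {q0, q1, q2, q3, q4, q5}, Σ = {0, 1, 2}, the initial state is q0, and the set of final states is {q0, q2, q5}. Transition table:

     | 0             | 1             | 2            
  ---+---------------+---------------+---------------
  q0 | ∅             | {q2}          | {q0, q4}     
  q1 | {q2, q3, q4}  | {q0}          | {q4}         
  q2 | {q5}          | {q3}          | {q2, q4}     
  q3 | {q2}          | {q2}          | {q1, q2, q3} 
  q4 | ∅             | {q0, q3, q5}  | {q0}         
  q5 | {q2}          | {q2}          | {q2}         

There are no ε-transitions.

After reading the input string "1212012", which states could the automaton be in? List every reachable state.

{q0, q1, q2, q3, q4}

Start in {q0}.
Read '1': {q0} → {q2}.
Read '2': {q2} → {q2, q4}.
Read '1': {q2, q4} → {q0, q3, q5}.
Read '2': {q0, q3, q5} → {q0, q1, q2, q3, q4}.
Read '0': {q0, q1, q2, q3, q4} → {q2, q3, q4, q5}.
Read '1': {q2, q3, q4, q5} → {q0, q2, q3, q5}.
Read '2': {q0, q2, q3, q5} → {q0, q1, q2, q3, q4}.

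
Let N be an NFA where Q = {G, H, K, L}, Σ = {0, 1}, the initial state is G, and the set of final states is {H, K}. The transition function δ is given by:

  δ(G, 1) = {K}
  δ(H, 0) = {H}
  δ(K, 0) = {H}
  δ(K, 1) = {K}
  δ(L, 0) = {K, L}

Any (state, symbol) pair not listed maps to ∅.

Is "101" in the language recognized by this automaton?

Start in {G}.
Read '1': {G} → {K}.
Read '0': {K} → {H}.
Read '1': {H} → ∅.
The final set ∅ contains no accepting state.

No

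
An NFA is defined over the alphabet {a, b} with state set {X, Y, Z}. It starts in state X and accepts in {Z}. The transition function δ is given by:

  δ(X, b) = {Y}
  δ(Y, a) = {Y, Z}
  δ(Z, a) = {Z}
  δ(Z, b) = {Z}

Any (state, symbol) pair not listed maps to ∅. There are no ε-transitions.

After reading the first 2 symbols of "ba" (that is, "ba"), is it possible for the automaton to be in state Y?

Start in {X}.
Read 'b': X→{Y}; now {Y}.
Read 'a': Y→{Y, Z}; now {Y, Z}.
State Y is in {Y, Z}.

Yes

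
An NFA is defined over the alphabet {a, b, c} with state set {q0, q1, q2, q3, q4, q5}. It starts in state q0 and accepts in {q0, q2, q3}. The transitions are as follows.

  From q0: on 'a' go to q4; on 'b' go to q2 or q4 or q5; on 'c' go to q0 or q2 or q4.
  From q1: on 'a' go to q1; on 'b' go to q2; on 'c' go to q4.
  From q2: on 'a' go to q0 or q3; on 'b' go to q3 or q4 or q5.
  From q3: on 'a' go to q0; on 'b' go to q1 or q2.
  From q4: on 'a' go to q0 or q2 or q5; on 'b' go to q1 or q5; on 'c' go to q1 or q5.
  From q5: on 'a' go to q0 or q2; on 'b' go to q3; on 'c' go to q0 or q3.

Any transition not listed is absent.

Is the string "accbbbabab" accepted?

Yes

Start in {q0}.
Read 'a': q0→{q4}; now {q4}.
Read 'c': q4→{q1, q5}; now {q1, q5}.
Read 'c': q1→{q4}, q5→{q0, q3}; now {q0, q3, q4}.
Read 'b': q0→{q2, q4, q5}, q3→{q1, q2}, q4→{q1, q5}; now {q1, q2, q4, q5}.
Read 'b': q1→{q2}, q2→{q3, q4, q5}, q4→{q1, q5}, q5→{q3}; now {q1, q2, q3, q4, q5}.
Read 'b': q1→{q2}, q2→{q3, q4, q5}, q3→{q1, q2}, q4→{q1, q5}, q5→{q3}; now {q1, q2, q3, q4, q5}.
Read 'a': q1→{q1}, q2→{q0, q3}, q3→{q0}, q4→{q0, q2, q5}, q5→{q0, q2}; now {q0, q1, q2, q3, q5}.
Read 'b': q0→{q2, q4, q5}, q1→{q2}, q2→{q3, q4, q5}, q3→{q1, q2}, q5→{q3}; now {q1, q2, q3, q4, q5}.
Read 'a': q1→{q1}, q2→{q0, q3}, q3→{q0}, q4→{q0, q2, q5}, q5→{q0, q2}; now {q0, q1, q2, q3, q5}.
Read 'b': q0→{q2, q4, q5}, q1→{q2}, q2→{q3, q4, q5}, q3→{q1, q2}, q5→{q3}; now {q1, q2, q3, q4, q5}.
The final set {q1, q2, q3, q4, q5} contains the accepting states q2, q3.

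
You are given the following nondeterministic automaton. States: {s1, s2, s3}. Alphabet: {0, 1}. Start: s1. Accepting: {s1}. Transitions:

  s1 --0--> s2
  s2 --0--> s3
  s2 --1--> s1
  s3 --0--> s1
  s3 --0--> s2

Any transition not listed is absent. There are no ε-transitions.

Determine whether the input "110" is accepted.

No

Start in {s1}.
Read '1': s1→∅; now ∅.
The set is empty and remains empty for the remaining 2 symbols.
The final set ∅ contains no accepting state.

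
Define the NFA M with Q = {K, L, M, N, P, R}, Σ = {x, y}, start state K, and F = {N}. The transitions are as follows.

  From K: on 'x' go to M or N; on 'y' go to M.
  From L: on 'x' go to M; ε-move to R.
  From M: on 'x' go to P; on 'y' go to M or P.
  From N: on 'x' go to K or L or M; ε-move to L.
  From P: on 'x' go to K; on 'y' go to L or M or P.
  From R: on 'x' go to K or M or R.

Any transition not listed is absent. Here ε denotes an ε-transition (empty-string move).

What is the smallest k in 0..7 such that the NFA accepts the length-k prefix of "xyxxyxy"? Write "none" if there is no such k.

Start in {K}.
Read 'x': K→{M, N}; union {M, N}; ε-closure = {L, M, N, R}.
None of the earlier sets intersect F, but {L, M, N, R} does.

1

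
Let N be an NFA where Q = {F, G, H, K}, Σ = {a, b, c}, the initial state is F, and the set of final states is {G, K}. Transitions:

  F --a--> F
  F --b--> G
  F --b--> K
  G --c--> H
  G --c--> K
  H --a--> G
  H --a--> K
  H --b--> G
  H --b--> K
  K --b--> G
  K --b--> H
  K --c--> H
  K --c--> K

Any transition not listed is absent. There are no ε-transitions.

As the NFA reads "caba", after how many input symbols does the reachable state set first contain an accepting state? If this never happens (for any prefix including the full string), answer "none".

none

Start in {F}.
Read 'c': F→∅; now ∅.
The set is empty and remains empty for the remaining 3 symbols.
No reachable set along the way intersects F.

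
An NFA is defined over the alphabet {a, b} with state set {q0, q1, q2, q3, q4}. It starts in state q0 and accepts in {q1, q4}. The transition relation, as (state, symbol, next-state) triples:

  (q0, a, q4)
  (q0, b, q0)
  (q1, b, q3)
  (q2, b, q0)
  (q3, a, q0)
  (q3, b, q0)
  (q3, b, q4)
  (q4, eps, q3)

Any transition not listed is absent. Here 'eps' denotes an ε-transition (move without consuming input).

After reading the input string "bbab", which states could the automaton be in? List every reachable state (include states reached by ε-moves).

{q0, q3, q4}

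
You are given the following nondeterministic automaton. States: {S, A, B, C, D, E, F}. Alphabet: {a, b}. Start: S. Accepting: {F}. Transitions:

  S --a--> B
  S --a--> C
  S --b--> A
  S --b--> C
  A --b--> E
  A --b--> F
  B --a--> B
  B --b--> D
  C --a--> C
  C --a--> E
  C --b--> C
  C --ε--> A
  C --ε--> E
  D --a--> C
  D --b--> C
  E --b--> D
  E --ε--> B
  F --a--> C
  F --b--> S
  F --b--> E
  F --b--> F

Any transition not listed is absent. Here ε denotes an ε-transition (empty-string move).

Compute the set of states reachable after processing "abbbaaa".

Start in {S}.
Read 'a': {S} → {A, B, C, E}.
Read 'b': {A, B, C, E} → {A, B, C, D, E, F}.
Read 'b': {A, B, C, D, E, F} → {S, A, B, C, D, E, F}.
Read 'b': {S, A, B, C, D, E, F} → {S, A, B, C, D, E, F}.
Read 'a': {S, A, B, C, D, E, F} → {A, B, C, E}.
Read 'a': {A, B, C, E} → {A, B, C, E}.
Read 'a': {A, B, C, E} → {A, B, C, E}.

{A, B, C, E}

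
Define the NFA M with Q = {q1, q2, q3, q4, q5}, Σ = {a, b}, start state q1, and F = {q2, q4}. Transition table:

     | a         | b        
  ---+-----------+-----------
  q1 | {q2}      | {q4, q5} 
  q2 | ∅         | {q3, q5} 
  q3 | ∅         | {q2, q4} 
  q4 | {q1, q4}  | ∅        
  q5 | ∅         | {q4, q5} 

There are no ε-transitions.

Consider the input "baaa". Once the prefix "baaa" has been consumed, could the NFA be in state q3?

Start in {q1}.
Read 'b': {q1} → {q4, q5}.
Read 'a': {q4, q5} → {q1, q4}.
Read 'a': {q1, q4} → {q1, q2, q4}.
Read 'a': {q1, q2, q4} → {q1, q2, q4}.
State q3 is not in {q1, q2, q4}.

No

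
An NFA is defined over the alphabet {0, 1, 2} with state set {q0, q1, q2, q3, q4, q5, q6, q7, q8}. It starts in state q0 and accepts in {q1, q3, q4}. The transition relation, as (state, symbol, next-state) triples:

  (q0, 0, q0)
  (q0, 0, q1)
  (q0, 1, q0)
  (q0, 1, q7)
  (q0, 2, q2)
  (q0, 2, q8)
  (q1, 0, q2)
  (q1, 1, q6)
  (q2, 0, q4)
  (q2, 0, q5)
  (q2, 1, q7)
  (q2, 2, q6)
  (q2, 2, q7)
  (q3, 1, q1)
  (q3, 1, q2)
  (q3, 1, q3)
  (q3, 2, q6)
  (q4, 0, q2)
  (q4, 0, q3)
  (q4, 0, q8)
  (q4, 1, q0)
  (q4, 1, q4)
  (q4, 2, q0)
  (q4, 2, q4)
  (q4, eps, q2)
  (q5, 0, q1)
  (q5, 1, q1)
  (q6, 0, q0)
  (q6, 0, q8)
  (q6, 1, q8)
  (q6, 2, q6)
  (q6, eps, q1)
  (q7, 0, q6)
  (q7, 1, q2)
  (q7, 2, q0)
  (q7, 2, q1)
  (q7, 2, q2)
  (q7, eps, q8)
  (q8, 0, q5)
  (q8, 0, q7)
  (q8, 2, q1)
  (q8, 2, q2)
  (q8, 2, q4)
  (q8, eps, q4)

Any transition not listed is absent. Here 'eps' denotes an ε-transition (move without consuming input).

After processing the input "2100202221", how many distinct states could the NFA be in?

7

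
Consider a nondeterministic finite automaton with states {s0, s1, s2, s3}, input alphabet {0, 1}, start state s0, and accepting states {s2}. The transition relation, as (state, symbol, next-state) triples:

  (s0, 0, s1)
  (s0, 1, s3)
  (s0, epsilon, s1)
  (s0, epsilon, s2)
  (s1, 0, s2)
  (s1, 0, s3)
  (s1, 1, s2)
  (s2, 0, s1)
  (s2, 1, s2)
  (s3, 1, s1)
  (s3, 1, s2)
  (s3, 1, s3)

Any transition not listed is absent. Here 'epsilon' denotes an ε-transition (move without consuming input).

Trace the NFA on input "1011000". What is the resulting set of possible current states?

Start: ε-closure({s0}) = {s0, s1, s2}.
Read '1': s0→{s3}, s1→{s2}, s2→{s2}; now {s2, s3}.
Read '0': s2→{s1}, s3→∅; now {s1}.
Read '1': s1→{s2}; now {s2}.
Read '1': s2→{s2}; now {s2}.
Read '0': s2→{s1}; now {s1}.
Read '0': s1→{s2, s3}; now {s2, s3}.
Read '0': s2→{s1}, s3→∅; now {s1}.

{s1}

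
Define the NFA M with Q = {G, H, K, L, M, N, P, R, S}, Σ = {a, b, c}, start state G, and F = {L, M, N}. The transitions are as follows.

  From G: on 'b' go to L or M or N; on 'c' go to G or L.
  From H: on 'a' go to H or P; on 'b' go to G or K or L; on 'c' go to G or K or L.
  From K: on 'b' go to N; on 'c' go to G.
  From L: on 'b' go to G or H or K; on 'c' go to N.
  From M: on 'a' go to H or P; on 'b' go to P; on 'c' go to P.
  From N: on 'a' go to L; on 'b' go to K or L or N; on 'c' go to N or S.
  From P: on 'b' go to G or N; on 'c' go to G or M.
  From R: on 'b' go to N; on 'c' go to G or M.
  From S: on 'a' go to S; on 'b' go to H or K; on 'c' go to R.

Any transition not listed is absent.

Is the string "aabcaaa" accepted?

No

Start in {G}.
Read 'a': G→∅; now ∅.
The set is empty and remains empty for the remaining 6 symbols.
The final set ∅ contains no accepting state.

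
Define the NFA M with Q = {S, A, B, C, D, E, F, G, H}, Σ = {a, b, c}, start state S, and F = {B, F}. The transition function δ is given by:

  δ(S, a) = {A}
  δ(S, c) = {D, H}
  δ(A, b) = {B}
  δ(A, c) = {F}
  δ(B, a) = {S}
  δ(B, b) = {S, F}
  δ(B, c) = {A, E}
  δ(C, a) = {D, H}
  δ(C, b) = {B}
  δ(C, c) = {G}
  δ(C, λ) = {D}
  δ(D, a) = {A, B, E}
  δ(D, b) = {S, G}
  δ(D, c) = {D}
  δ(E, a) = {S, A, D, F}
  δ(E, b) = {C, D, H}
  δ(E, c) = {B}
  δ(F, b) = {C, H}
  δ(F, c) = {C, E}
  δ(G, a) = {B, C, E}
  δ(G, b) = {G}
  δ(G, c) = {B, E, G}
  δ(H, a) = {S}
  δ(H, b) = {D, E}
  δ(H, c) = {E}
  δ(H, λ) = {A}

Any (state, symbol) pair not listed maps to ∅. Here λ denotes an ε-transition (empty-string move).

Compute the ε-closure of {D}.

{D}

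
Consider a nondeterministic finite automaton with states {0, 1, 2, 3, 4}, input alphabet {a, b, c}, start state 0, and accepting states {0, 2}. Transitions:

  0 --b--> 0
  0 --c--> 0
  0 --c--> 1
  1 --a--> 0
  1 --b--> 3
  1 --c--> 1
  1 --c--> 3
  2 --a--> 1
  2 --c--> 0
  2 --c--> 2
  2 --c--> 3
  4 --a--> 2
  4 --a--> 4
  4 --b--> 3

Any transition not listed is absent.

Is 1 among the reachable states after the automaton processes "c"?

Start in {0}.
Read 'c': 0→{0, 1}; now {0, 1}.
State 1 is in {0, 1}.

Yes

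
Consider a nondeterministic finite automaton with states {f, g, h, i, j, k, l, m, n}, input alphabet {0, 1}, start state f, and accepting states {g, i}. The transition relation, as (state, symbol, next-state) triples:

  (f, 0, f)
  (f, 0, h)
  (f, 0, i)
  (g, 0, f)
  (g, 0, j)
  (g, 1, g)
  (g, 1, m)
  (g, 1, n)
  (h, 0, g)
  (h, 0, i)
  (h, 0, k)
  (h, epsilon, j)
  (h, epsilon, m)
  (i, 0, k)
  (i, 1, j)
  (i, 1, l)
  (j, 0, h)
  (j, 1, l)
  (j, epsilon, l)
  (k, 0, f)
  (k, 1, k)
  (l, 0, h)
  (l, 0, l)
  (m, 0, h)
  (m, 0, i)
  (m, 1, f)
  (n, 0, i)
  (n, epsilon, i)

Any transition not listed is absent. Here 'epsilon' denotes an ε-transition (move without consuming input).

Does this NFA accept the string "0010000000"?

Yes

Start in {f}.
Read '0': f→{f, h, i}; union {f, h, i}; ε-closure = {f, h, i, j, l, m}.
Read '0': f→{f, h, i}, h→{g, i, k}, i→{k}, j→{h}, l→{h, l}, m→{h, i}; union {f, g, h, i, k, l}; ε-closure = {f, g, h, i, j, k, l, m}.
Read '1': f→∅, g→{g, m, n}, h→∅, i→{j, l}, j→{l}, k→{k}, l→∅, m→{f}; union {f, g, j, k, l, m, n}; ε-closure = {f, g, i, j, k, l, m, n}.
Read '0': f→{f, h, i}, g→{f, j}, i→{k}, j→{h}, k→{f}, l→{h, l}, m→{h, i}, n→{i}; union {f, h, i, j, k, l}; ε-closure = {f, h, i, j, k, l, m}.
Read '0': f→{f, h, i}, h→{g, i, k}, i→{k}, j→{h}, k→{f}, l→{h, l}, m→{h, i}; union {f, g, h, i, k, l}; ε-closure = {f, g, h, i, j, k, l, m}.
Read '0': f→{f, h, i}, g→{f, j}, h→{g, i, k}, i→{k}, j→{h}, k→{f}, l→{h, l}, m→{h, i}; union {f, g, h, i, j, k, l}; ε-closure = {f, g, h, i, j, k, l, m}.
Read '0': f→{f, h, i}, g→{f, j}, h→{g, i, k}, i→{k}, j→{h}, k→{f}, l→{h, l}, m→{h, i}; union {f, g, h, i, j, k, l}; ε-closure = {f, g, h, i, j, k, l, m}.
Read '0': f→{f, h, i}, g→{f, j}, h→{g, i, k}, i→{k}, j→{h}, k→{f}, l→{h, l}, m→{h, i}; union {f, g, h, i, j, k, l}; ε-closure = {f, g, h, i, j, k, l, m}.
Read '0': f→{f, h, i}, g→{f, j}, h→{g, i, k}, i→{k}, j→{h}, k→{f}, l→{h, l}, m→{h, i}; union {f, g, h, i, j, k, l}; ε-closure = {f, g, h, i, j, k, l, m}.
Read '0': f→{f, h, i}, g→{f, j}, h→{g, i, k}, i→{k}, j→{h}, k→{f}, l→{h, l}, m→{h, i}; union {f, g, h, i, j, k, l}; ε-closure = {f, g, h, i, j, k, l, m}.
The final set {f, g, h, i, j, k, l, m} contains the accepting states g, i.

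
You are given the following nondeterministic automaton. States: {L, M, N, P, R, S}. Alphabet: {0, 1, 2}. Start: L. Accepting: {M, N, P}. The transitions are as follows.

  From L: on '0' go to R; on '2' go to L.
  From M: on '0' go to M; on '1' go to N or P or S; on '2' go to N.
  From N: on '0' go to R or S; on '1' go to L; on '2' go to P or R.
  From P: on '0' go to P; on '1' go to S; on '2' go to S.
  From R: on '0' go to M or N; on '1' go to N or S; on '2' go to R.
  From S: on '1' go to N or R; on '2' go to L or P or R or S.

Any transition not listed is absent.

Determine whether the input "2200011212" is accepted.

Start in {L}.
Read '2': {L} → {L}.
Read '2': {L} → {L}.
Read '0': {L} → {R}.
Read '0': {R} → {M, N}.
Read '0': {M, N} → {M, R, S}.
Read '1': {M, R, S} → {N, P, R, S}.
Read '1': {N, P, R, S} → {L, N, R, S}.
Read '2': {L, N, R, S} → {L, P, R, S}.
Read '1': {L, P, R, S} → {N, R, S}.
Read '2': {N, R, S} → {L, P, R, S}.
The final set {L, P, R, S} contains the accepting state P.

Yes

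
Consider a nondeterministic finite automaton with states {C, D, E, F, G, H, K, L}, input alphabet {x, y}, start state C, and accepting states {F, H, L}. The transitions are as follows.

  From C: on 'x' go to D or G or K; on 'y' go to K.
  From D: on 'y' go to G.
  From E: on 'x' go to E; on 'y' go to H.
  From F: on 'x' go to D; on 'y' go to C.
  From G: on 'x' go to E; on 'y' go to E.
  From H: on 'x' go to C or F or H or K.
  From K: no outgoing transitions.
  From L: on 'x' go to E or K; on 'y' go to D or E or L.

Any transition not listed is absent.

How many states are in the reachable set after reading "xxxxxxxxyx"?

4

Start in {C}.
Read 'x': C→{D, G, K}; now {D, G, K}.
Read 'x': D→∅, G→{E}, K→∅; now {E}.
Read 'x': E→{E}; now {E}.
Read 'x': E→{E}; now {E}.
Read 'x': E→{E}; now {E}.
Read 'x': E→{E}; now {E}.
Read 'x': E→{E}; now {E}.
Read 'x': E→{E}; now {E}.
Read 'y': E→{H}; now {H}.
Read 'x': H→{C, F, H, K}; now {C, F, H, K}.
That set has 4 states.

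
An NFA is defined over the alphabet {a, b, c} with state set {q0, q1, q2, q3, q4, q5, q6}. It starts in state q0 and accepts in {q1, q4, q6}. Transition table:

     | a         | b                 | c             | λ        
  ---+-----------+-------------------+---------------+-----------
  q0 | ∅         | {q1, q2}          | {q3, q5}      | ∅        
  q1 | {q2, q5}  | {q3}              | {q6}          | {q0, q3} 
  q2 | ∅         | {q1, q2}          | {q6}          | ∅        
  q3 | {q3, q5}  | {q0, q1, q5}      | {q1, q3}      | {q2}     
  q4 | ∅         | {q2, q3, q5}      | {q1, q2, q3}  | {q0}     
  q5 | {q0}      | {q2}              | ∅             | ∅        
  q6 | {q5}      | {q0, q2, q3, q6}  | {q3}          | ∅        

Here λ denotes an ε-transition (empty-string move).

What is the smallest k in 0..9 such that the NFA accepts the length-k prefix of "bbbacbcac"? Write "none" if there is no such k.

Start in {q0}.
Read 'b': q0→{q1, q2}; union {q1, q2}; ε-closure = {q0, q1, q2, q3}.
None of the earlier sets intersect F, but {q0, q1, q2, q3} does.

1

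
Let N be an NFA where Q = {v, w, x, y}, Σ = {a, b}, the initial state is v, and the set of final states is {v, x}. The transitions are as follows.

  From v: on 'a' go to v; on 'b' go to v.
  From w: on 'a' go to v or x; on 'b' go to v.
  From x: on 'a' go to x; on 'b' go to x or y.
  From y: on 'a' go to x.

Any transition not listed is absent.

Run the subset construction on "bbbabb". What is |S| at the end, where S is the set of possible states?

Start in {v}.
Read 'b': {v} → {v}.
Read 'b': {v} → {v}.
Read 'b': {v} → {v}.
Read 'a': {v} → {v}.
Read 'b': {v} → {v}.
Read 'b': {v} → {v}.
That set has 1 state.

1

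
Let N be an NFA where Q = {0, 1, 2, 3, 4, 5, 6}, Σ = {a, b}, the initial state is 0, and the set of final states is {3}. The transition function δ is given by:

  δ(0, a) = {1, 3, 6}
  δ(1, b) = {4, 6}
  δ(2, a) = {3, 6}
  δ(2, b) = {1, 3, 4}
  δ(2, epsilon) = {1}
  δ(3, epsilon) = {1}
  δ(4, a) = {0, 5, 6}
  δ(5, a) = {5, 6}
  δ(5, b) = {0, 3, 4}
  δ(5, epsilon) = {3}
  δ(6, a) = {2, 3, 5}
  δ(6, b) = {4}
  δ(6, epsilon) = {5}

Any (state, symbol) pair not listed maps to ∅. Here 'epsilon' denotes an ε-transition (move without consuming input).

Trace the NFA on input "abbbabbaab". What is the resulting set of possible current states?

{0, 1, 3, 4, 5, 6}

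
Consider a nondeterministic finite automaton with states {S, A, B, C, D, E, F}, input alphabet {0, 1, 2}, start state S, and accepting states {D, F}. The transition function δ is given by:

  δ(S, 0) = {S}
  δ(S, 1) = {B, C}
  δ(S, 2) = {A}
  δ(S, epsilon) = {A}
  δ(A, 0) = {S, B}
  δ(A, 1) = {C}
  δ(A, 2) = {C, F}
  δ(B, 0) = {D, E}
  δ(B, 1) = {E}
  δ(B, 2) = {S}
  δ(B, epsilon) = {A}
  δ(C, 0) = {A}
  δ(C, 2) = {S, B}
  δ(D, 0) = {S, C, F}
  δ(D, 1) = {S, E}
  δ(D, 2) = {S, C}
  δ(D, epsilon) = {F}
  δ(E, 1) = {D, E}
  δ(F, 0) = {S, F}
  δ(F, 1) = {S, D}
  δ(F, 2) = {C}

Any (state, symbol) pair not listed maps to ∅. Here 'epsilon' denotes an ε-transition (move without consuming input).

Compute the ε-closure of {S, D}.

{S, A, D, F}

Begin with {S, D}.
ε-move D → F; add F.
ε-move S → A; add A.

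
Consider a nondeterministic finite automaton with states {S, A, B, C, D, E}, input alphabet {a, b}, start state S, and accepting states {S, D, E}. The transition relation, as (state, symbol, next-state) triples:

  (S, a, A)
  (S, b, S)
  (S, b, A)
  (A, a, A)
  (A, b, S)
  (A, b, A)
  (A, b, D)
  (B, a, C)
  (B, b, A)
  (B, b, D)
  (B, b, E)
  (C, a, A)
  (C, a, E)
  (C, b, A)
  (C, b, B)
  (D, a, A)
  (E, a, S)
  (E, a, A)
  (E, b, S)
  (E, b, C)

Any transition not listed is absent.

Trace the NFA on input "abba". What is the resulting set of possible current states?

Start in {S}.
Read 'a': {S} → {A}.
Read 'b': {A} → {S, A, D}.
Read 'b': {S, A, D} → {S, A, D}.
Read 'a': {S, A, D} → {A}.

{A}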